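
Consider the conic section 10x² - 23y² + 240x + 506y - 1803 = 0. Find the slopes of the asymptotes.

√230/23 and -√230/23

Group the x- and y-terms: 10(x² + 24x) -23(y² - 22y) = 1803
10(x + 12)² -23(y - 11)² = 1803 + 1440 - 2783 = 460
Divide by 460: (x + 12)²/46 - (y - 11)²/20 = 1
Hyperbola, center (-12, 11), transverse axis horizontal; a² = 46, b² = 20.
For a horizontal hyperbola the asymptotes have slope ±b/a.
Here that is ±2√5/√46 = ±√230/23.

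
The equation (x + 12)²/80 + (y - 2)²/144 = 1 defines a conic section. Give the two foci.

Center (-12, 2). The larger denominator 144 sits under the y-term, so the major axis is vertical; a² = 144, b² = 80.
c² = a² - b² = 144 - 80 = 64, so c = 8.
Foci lie on the vertical axis through the center: (h, k ± c).

(-12, -6) and (-12, 10)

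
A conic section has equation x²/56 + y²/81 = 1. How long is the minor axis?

4√14

Center (0, 0). The larger denominator 81 sits under the y-term, so the major axis is vertical; a² = 81, b² = 56.
b² = 56 so b = 2√14; the minor axis has length 2b = 4√14.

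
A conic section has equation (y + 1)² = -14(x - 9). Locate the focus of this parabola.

Vertex (9, -1); 4p = -14 so p = -7/2. Opens left.
Focus is p units from the vertex along the axis: (h + p, k).

(11/2, -1)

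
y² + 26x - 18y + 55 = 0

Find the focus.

Only y is squared. Complete the square in y: (y - 9)² = -26(x - 1).
Vertex (1, 9); 4p = -26 so p = -13/2. Opens left.
Focus is p units from the vertex along the axis: (h + p, k).

(-11/2, 9)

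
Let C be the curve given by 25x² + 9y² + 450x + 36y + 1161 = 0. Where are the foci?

25(x² + 18x) + 9(y² + 4y) = -1161
Complete the square in x and y: 25(x + 9)² + 9(y + 2)² = -1161 + 2025 + 36 = 900
Dividing both sides by 900: (x + 9)²/36 + (y + 2)²/100 = 1
Ellipse, center (-9, -2), major axis vertical; a² = 100, b² = 36.
c² = a² - b² = 100 - 36 = 64, so c = 8.
Foci lie on the vertical axis through the center: (h, k ± c).

(-9, -10) and (-9, 6)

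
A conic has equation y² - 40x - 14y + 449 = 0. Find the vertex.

(10, 7)

Only y is squared. Complete the square in y: (y - 7)² = 40(x - 10).
Vertex (10, 7); 4p = 40 so p = 10. Opens right.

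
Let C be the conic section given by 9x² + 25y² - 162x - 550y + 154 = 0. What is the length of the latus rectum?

72/5

Group: 9(x² - 18x) + 25(y² - 22y) = -154
9(x - 9)² + 25(y - 11)² = -154 + 729 + 3025 = 3600
Dividing both sides by 3600: (x - 9)²/400 + (y - 11)²/144 = 1
Ellipse, center (9, 11), major axis horizontal; a² = 400, b² = 144.
Latus rectum length = 2b²/a = 2·144/20 = 72/5.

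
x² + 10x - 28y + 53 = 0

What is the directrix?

Only x is squared. Complete the square in x: (x + 5)² = 28(y - 1).
Vertex (-5, 1); 4p = 28 so p = 7. Opens up.
Directrix is the horizontal line y = k − p = 1 − (7) = -6.

y = -6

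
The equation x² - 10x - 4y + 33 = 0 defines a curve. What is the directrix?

Only x is squared. Complete the square in x: (x - 5)² = 4(y - 2).
Vertex (5, 2); 4p = 4 so p = 1. Opens up.
Directrix is the horizontal line y = k − p = 2 − (1) = 1.

y = 1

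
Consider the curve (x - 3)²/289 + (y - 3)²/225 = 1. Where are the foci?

(-5, 3) and (11, 3)

Center (3, 3). The larger denominator 289 sits under the x-term, so the major axis is horizontal; a² = 289, b² = 225.
c² = a² - b² = 289 - 225 = 64, so c = 8.
Foci lie on the horizontal axis through the center: (h ± c, k).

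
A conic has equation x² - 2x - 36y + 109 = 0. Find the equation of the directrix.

y = -6

Only x is squared. Complete the square in x: (x - 1)² = 36(y - 3).
Vertex (1, 3); 4p = 36 so p = 9. Opens up.
Directrix is the horizontal line y = k − p = 3 − (9) = -6.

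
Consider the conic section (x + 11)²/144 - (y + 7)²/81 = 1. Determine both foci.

Center (-11, -7). The positive term is the x-term, so the transverse axis is horizontal; a² = 144, b² = 81.
c² = a² + b² = 144 + 81 = 225, so c = 15.
Foci lie on the horizontal axis through the center: (h ± c, k).

(-26, -7) and (4, -7)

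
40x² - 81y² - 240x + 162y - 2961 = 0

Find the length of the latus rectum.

Group the x- and y-terms: 40(x² - 6x) -81(y² - 2y) = 2961
Complete the square in x and y: 40(x - 3)² -81(y - 1)² = 2961 + 360 - 81 = 3240
Divide through by 3240 to get (x - 3)²/81 - (y - 1)²/40 = 1.
Hyperbola, center (3, 1), transverse axis horizontal; a² = 81, b² = 40.
Latus rectum length = 2b²/a = 2·40/9 = 80/9.

80/9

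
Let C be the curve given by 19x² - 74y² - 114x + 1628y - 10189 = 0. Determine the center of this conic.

Rearranging, 19(x² - 6x) -74(y² - 22y) = 10189.
Completing the square gives 19(x - 3)² -74(y - 11)² = 10189 + 171 - 8954 = 1406.
Dividing both sides by 1406: (x - 3)²/74 - (y - 11)²/19 = 1
Hyperbola with center (3, 11).

(3, 11)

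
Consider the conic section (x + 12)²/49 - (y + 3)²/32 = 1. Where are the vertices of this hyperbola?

(-19, -3) and (-5, -3)

Center (-12, -3). The positive term is the x-term, so the transverse axis is horizontal; a² = 49, b² = 32.
a = 7. Vertices at (h ± a, k).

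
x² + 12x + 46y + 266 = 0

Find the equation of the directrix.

Only x is squared. Complete the square in x: (x + 6)² = -46(y + 5).
Vertex (-6, -5); 4p = -46 so p = -23/2. Opens down.
Directrix is the horizontal line y = k − p = -5 − (-23/2) = 13/2.

y = 13/2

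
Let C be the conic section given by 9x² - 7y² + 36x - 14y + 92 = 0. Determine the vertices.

Group: 9(x² + 4x) -7(y² + 2y) = -92
Complete the square: 9(x + 2)² -7(y + 1)² = -92 + 36 - 7 = -63
Divide through by -63 to get (y + 1)²/9 - (x + 2)²/7 = 1.
Hyperbola, center (-2, -1), transverse axis vertical; a² = 9, b² = 7.
a = 3. Vertices at (h, k ± a).

(-2, -4) and (-2, 2)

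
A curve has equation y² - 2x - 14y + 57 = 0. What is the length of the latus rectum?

2

Only y is squared. Complete the square in y: (y - 7)² = 2(x - 4).
Vertex (4, 7); 4p = 2 so p = 1/2. Opens right.
Latus rectum length = |4p| = 2.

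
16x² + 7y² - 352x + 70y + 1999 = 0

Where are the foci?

(11, -8) and (11, -2)

Collect terms: 16(x² - 22x) + 7(y² + 10y) = -1999
Completing the square gives 16(x - 11)² + 7(y + 5)² = -1999 + 1936 + 175 = 112.
Divide through by 112 to get (x - 11)²/7 + (y + 5)²/16 = 1.
Ellipse, center (11, -5), major axis vertical; a² = 16, b² = 7.
c² = a² - b² = 16 - 7 = 9, so c = 3.
Foci lie on the vertical axis through the center: (h, k ± c).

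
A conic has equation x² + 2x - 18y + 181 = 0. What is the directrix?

y = 11/2

Only x is squared. Complete the square in x: (x + 1)² = 18(y - 10).
Vertex (-1, 10); 4p = 18 so p = 9/2. Opens up.
Directrix is the horizontal line y = k − p = 10 − (9/2) = 11/2.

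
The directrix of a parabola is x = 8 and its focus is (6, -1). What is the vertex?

The vertex is the midpoint between the focus and the directrix along the axis of symmetry.
Axis is horizontal (directrix is vertical). Vertex x-coordinate = (6 + 8)/2 = 7; y-coordinate = -1.

(7, -1)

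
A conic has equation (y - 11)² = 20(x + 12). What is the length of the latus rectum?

20

Vertex (-12, 11); 4p = 20 so p = 5. Opens right.
Latus rectum length = |4p| = 20.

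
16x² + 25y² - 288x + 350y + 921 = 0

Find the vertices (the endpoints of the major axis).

(-1, -7) and (19, -7)

16(x² - 18x) + 25(y² + 14y) = -921
Completing the square gives 16(x - 9)² + 25(y + 7)² = -921 + 1296 + 1225 = 1600.
Dividing both sides by 1600: (x - 9)²/100 + (y + 7)²/64 = 1
Ellipse, center (9, -7), major axis horizontal; a² = 100, b² = 64.
a = 10. Vertices at (h ± a, k).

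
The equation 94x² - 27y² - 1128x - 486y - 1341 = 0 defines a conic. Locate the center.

(6, -9)

Collect terms: 94(x² - 12x) -27(y² + 18y) = 1341
Complete the square: 94(x - 6)² -27(y + 9)² = 1341 + 3384 - 2187 = 2538
Divide by 2538: (x - 6)²/27 - (y + 9)²/94 = 1
Hyperbola with center (6, -9).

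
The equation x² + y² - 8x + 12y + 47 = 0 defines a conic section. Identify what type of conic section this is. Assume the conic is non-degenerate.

circle

No xy term. Coefficients of x² and y² are A = 1, C = 1.
A = C (same sign) ⇒ circle.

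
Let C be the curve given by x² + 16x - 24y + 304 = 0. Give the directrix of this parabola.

y = 4

Only x is squared. Complete the square in x: (x + 8)² = 24(y - 10).
Vertex (-8, 10); 4p = 24 so p = 6. Opens up.
Directrix is the horizontal line y = k − p = 10 − (6) = 4.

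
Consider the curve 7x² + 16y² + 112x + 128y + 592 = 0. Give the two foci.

Group: 7(x² + 16x) + 16(y² + 8y) = -592
Completing the square gives 7(x + 8)² + 16(y + 4)² = -592 + 448 + 256 = 112.
Divide through by 112 to get (x + 8)²/16 + (y + 4)²/7 = 1.
Ellipse, center (-8, -4), major axis horizontal; a² = 16, b² = 7.
c² = a² - b² = 16 - 7 = 9, so c = 3.
Foci lie on the horizontal axis through the center: (h ± c, k).

(-11, -4) and (-5, -4)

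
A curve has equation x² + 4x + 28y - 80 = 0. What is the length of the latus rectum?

Only x is squared. Complete the square in x: (x + 2)² = -28(y - 3).
Vertex (-2, 3); 4p = -28 so p = -7. Opens down.
Latus rectum length = |4p| = 28.

28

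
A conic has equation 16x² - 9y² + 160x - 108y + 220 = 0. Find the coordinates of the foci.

Group the x- and y-terms: 16(x² + 10x) -9(y² + 12y) = -220
Complete the square: 16(x + 5)² -9(y + 6)² = -220 + 400 - 324 = -144
Divide by -144: (y + 6)²/16 - (x + 5)²/9 = 1
Hyperbola, center (-5, -6), transverse axis vertical; a² = 16, b² = 9.
c² = a² + b² = 16 + 9 = 25, so c = 5.
Foci lie on the vertical axis through the center: (h, k ± c).

(-5, -11) and (-5, -1)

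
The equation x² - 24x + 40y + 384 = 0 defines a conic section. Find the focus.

(12, -16)

Only x is squared. Complete the square in x: (x - 12)² = -40(y + 6).
Vertex (12, -6); 4p = -40 so p = -10. Opens down.
Focus is p units from the vertex along the axis: (h, k + p).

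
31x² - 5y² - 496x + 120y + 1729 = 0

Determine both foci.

Rearranging, 31(x² - 16x) -5(y² - 24y) = -1729.
Complete the square: 31(x - 8)² -5(y - 12)² = -1729 + 1984 - 720 = -465
Divide through by -465 to get (y - 12)²/93 - (x - 8)²/15 = 1.
Hyperbola, center (8, 12), transverse axis vertical; a² = 93, b² = 15.
c² = a² + b² = 93 + 15 = 108, so c = 6√3.
Foci lie on the vertical axis through the center: (h, k ± c).

(8, 12 - 6√3) and (8, 12 + 6√3)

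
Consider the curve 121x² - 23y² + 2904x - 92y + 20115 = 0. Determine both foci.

Rearranging, 121(x² + 24x) -23(y² + 4y) = -20115.
Complete the square: 121(x + 12)² -23(y + 2)² = -20115 + 17424 - 92 = -2783
Dividing both sides by -2783: (y + 2)²/121 - (x + 12)²/23 = 1
Hyperbola, center (-12, -2), transverse axis vertical; a² = 121, b² = 23.
c² = a² + b² = 121 + 23 = 144, so c = 12.
Foci lie on the vertical axis through the center: (h, k ± c).

(-12, -14) and (-12, 10)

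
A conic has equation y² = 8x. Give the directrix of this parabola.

Vertex (0, 0); 4p = 8 so p = 2. Opens right.
Directrix is the vertical line x = h − p = 0 − (2) = -2.

x = -2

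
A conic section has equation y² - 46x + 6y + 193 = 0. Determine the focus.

(31/2, -3)

Only y is squared. Complete the square in y: (y + 3)² = 46(x - 4).
Vertex (4, -3); 4p = 46 so p = 23/2. Opens right.
Focus is p units from the vertex along the axis: (h + p, k).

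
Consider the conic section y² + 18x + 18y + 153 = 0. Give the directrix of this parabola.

x = 1/2

Only y is squared. Complete the square in y: (y + 9)² = -18(x + 4).
Vertex (-4, -9); 4p = -18 so p = -9/2. Opens left.
Directrix is the vertical line x = h − p = -4 − (-9/2) = 1/2.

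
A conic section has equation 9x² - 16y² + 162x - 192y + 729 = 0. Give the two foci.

Collect terms: 9(x² + 18x) -16(y² + 12y) = -729
Complete the square in x and y: 9(x + 9)² -16(y + 6)² = -729 + 729 - 576 = -576
Divide by -576: (y + 6)²/36 - (x + 9)²/64 = 1
Hyperbola, center (-9, -6), transverse axis vertical; a² = 36, b² = 64.
c² = a² + b² = 36 + 64 = 100, so c = 10.
Foci lie on the vertical axis through the center: (h, k ± c).

(-9, -16) and (-9, 4)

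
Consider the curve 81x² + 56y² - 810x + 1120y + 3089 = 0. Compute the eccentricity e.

e = 5/9

Group: 81(x² - 10x) + 56(y² + 20y) = -3089
81(x - 5)² + 56(y + 10)² = -3089 + 2025 + 5600 = 4536
Dividing both sides by 4536: (x - 5)²/56 + (y + 10)²/81 = 1
Ellipse, center (5, -10), major axis vertical; a² = 81, b² = 56.
c² = a² - b² = 25, so c = 5.
e = c/a = 5/9.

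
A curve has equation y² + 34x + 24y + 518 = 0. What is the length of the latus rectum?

34

Only y is squared. Complete the square in y: (y + 12)² = -34(x + 11).
Vertex (-11, -12); 4p = -34 so p = -17/2. Opens left.
Latus rectum length = |4p| = 34.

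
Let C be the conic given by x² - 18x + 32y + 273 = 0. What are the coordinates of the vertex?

(9, -6)

Only x is squared. Complete the square in x: (x - 9)² = -32(y + 6).
Vertex (9, -6); 4p = -32 so p = -8. Opens down.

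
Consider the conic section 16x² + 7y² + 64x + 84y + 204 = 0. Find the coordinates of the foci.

(-2, -9) and (-2, -3)

Collect terms: 16(x² + 4x) + 7(y² + 12y) = -204
Complete the square in x and y: 16(x + 2)² + 7(y + 6)² = -204 + 64 + 252 = 112
Dividing both sides by 112: (x + 2)²/7 + (y + 6)²/16 = 1
Ellipse, center (-2, -6), major axis vertical; a² = 16, b² = 7.
c² = a² - b² = 16 - 7 = 9, so c = 3.
Foci lie on the vertical axis through the center: (h, k ± c).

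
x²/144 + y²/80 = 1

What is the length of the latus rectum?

Center (0, 0). The larger denominator 144 sits under the x-term, so the major axis is horizontal; a² = 144, b² = 80.
Latus rectum length = 2b²/a = 2·80/12 = 40/3.

40/3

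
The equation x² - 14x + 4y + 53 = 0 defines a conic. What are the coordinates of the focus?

Only x is squared. Complete the square in x: (x - 7)² = -4(y + 1).
Vertex (7, -1); 4p = -4 so p = -1. Opens down.
Focus is p units from the vertex along the axis: (h, k + p).

(7, -2)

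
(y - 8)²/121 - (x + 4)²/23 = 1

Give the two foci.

(-4, -4) and (-4, 20)

Center (-4, 8). The positive term is the y-term, so the transverse axis is vertical; a² = 121, b² = 23.
c² = a² + b² = 121 + 23 = 144, so c = 12.
Foci lie on the vertical axis through the center: (h, k ± c).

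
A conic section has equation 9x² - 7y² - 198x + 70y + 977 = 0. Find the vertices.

(11, 2) and (11, 8)

9(x² - 22x) -7(y² - 10y) = -977
Complete the square in x and y: 9(x - 11)² -7(y - 5)² = -977 + 1089 - 175 = -63
Divide by -63: (y - 5)²/9 - (x - 11)²/7 = 1
Hyperbola, center (11, 5), transverse axis vertical; a² = 9, b² = 7.
a = 3. Vertices at (h, k ± a).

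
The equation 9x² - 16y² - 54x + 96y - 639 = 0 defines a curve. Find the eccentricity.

e = 5/4

Group: 9(x² - 6x) -16(y² - 6y) = 639
Complete the square in x and y: 9(x - 3)² -16(y - 3)² = 639 + 81 - 144 = 576
Dividing both sides by 576: (x - 3)²/64 - (y - 3)²/36 = 1
Hyperbola, center (3, 3), transverse axis horizontal; a² = 64, b² = 36.
c² = a² + b² = 100, so c = 10.
e = c/a = 10/8 = 5/4.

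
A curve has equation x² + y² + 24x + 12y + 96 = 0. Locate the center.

(-12, -6)

Group: (x² + 24x) + (y² + 12y) = -96
Complete the square: (x + 12)² + (y + 6)² = -96 + 144 + 36 = 84
So (x + 12)² + (y + 6)² = 84.
Circle centered at (-12, -6) with r² = 84.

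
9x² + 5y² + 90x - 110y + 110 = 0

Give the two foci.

(-5, 3) and (-5, 19)

9(x² + 10x) + 5(y² - 22y) = -110
Complete the square: 9(x + 5)² + 5(y - 11)² = -110 + 225 + 605 = 720
Divide through by 720 to get (x + 5)²/80 + (y - 11)²/144 = 1.
Ellipse, center (-5, 11), major axis vertical; a² = 144, b² = 80.
c² = a² - b² = 144 - 80 = 64, so c = 8.
Foci lie on the vertical axis through the center: (h, k ± c).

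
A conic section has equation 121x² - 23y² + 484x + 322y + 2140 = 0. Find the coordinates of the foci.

Group the x- and y-terms: 121(x² + 4x) -23(y² - 14y) = -2140
Complete the square in x and y: 121(x + 2)² -23(y - 7)² = -2140 + 484 - 1127 = -2783
Divide by -2783: (y - 7)²/121 - (x + 2)²/23 = 1
Hyperbola, center (-2, 7), transverse axis vertical; a² = 121, b² = 23.
c² = a² + b² = 121 + 23 = 144, so c = 12.
Foci lie on the vertical axis through the center: (h, k ± c).

(-2, -5) and (-2, 19)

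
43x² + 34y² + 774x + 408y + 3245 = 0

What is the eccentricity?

Group the x- and y-terms: 43(x² + 18x) + 34(y² + 12y) = -3245
Completing the square gives 43(x + 9)² + 34(y + 6)² = -3245 + 3483 + 1224 = 1462.
Divide through by 1462 to get (x + 9)²/34 + (y + 6)²/43 = 1.
Ellipse, center (-9, -6), major axis vertical; a² = 43, b² = 34.
c² = a² - b² = 9, so c = 3.
e = c/a = 3/√43 = 3√43/43.

e = 3√43/43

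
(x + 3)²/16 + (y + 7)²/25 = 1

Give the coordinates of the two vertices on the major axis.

Center (-3, -7). The larger denominator 25 sits under the y-term, so the major axis is vertical; a² = 25, b² = 16.
a = 5. Vertices at (h, k ± a).

(-3, -12) and (-3, -2)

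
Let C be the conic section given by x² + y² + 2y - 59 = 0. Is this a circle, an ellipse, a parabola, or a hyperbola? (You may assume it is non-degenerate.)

circle

No xy term. Coefficients of x² and y² are A = 1, C = 1.
A = C (same sign) ⇒ circle.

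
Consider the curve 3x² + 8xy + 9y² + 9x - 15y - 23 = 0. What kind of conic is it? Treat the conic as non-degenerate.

ellipse

A = 3, B = 8, C = 9.
Discriminant B² − 4AC = 8² − 4·3·9 = -44.
B² − 4AC < 0 ⇒ ellipse.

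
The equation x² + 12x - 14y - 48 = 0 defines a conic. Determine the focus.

Only x is squared. Complete the square in x: (x + 6)² = 14(y + 6).
Vertex (-6, -6); 4p = 14 so p = 7/2. Opens up.
Focus is p units from the vertex along the axis: (h, k + p).

(-6, -5/2)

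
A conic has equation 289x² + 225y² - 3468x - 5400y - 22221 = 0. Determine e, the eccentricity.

e = 8/17

289(x² - 12x) + 225(y² - 24y) = 22221
Complete the square in x and y: 289(x - 6)² + 225(y - 12)² = 22221 + 10404 + 32400 = 65025
Dividing both sides by 65025: (x - 6)²/225 + (y - 12)²/289 = 1
Ellipse, center (6, 12), major axis vertical; a² = 289, b² = 225.
c² = a² - b² = 64, so c = 8.
e = c/a = 8/17.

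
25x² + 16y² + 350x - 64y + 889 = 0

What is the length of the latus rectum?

Rearranging, 25(x² + 14x) + 16(y² - 4y) = -889.
Complete the square in x and y: 25(x + 7)² + 16(y - 2)² = -889 + 1225 + 64 = 400
Divide by 400: (x + 7)²/16 + (y - 2)²/25 = 1
Ellipse, center (-7, 2), major axis vertical; a² = 25, b² = 16.
Latus rectum length = 2b²/a = 2·16/5 = 32/5.

32/5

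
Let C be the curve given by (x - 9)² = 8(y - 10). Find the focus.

(9, 12)

Vertex (9, 10); 4p = 8 so p = 2. Opens up.
Focus is p units from the vertex along the axis: (h, k + p).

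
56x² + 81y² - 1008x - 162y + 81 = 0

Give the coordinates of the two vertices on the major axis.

Group: 56(x² - 18x) + 81(y² - 2y) = -81
56(x - 9)² + 81(y - 1)² = -81 + 4536 + 81 = 4536
Divide through by 4536 to get (x - 9)²/81 + (y - 1)²/56 = 1.
Ellipse, center (9, 1), major axis horizontal; a² = 81, b² = 56.
a = 9. Vertices at (h ± a, k).

(0, 1) and (18, 1)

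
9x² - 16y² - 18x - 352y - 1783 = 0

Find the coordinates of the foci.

(1, -16) and (1, -6)

Collect terms: 9(x² - 2x) -16(y² + 22y) = 1783
Complete the square in x and y: 9(x - 1)² -16(y + 11)² = 1783 + 9 - 1936 = -144
Divide through by -144 to get (y + 11)²/9 - (x - 1)²/16 = 1.
Hyperbola, center (1, -11), transverse axis vertical; a² = 9, b² = 16.
c² = a² + b² = 9 + 16 = 25, so c = 5.
Foci lie on the vertical axis through the center: (h, k ± c).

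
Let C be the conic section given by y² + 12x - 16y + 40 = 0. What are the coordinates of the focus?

(-1, 8)

Only y is squared. Complete the square in y: (y - 8)² = -12(x - 2).
Vertex (2, 8); 4p = -12 so p = -3. Opens left.
Focus is p units from the vertex along the axis: (h + p, k).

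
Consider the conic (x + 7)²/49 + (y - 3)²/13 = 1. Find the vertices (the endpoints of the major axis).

Center (-7, 3). The larger denominator 49 sits under the x-term, so the major axis is horizontal; a² = 49, b² = 13.
a = 7. Vertices at (h ± a, k).

(-14, 3) and (0, 3)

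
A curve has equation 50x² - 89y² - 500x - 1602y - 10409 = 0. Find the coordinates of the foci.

(5 - √139, -9) and (5 + √139, -9)

Collect terms: 50(x² - 10x) -89(y² + 18y) = 10409
Complete the square in x and y: 50(x - 5)² -89(y + 9)² = 10409 + 1250 - 7209 = 4450
Divide by 4450: (x - 5)²/89 - (y + 9)²/50 = 1
Hyperbola, center (5, -9), transverse axis horizontal; a² = 89, b² = 50.
c² = a² + b² = 89 + 50 = 139, so c = √139.
Foci lie on the horizontal axis through the center: (h ± c, k).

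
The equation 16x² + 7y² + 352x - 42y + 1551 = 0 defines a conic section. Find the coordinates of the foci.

(-11, -3) and (-11, 9)

Group: 16(x² + 22x) + 7(y² - 6y) = -1551
Complete the square in x and y: 16(x + 11)² + 7(y - 3)² = -1551 + 1936 + 63 = 448
Divide through by 448 to get (x + 11)²/28 + (y - 3)²/64 = 1.
Ellipse, center (-11, 3), major axis vertical; a² = 64, b² = 28.
c² = a² - b² = 64 - 28 = 36, so c = 6.
Foci lie on the vertical axis through the center: (h, k ± c).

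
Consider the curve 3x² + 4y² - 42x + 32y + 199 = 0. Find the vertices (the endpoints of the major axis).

3(x² - 14x) + 4(y² + 8y) = -199
Completing the square gives 3(x - 7)² + 4(y + 4)² = -199 + 147 + 64 = 12.
Dividing both sides by 12: (x - 7)²/4 + (y + 4)²/3 = 1
Ellipse, center (7, -4), major axis horizontal; a² = 4, b² = 3.
a = 2. Vertices at (h ± a, k).

(5, -4) and (9, -4)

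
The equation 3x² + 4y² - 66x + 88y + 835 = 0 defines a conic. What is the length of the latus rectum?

3

3(x² - 22x) + 4(y² + 22y) = -835
3(x - 11)² + 4(y + 11)² = -835 + 363 + 484 = 12
Dividing both sides by 12: (x - 11)²/4 + (y + 11)²/3 = 1
Ellipse, center (11, -11), major axis horizontal; a² = 4, b² = 3.
Latus rectum length = 2b²/a = 2·3/2 = 3.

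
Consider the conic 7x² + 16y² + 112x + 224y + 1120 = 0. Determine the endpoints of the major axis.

(-12, -7) and (-4, -7)

Group: 7(x² + 16x) + 16(y² + 14y) = -1120
Complete the square: 7(x + 8)² + 16(y + 7)² = -1120 + 448 + 784 = 112
Divide through by 112 to get (x + 8)²/16 + (y + 7)²/7 = 1.
Ellipse, center (-8, -7), major axis horizontal; a² = 16, b² = 7.
a = 4. Vertices at (h ± a, k).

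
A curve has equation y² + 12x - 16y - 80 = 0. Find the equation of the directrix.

Only y is squared. Complete the square in y: (y - 8)² = -12(x - 12).
Vertex (12, 8); 4p = -12 so p = -3. Opens left.
Directrix is the vertical line x = h − p = 12 − (-3) = 15.

x = 15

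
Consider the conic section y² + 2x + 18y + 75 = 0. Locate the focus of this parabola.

(5/2, -9)

Only y is squared. Complete the square in y: (y + 9)² = -2(x - 3).
Vertex (3, -9); 4p = -2 so p = -1/2. Opens left.
Focus is p units from the vertex along the axis: (h + p, k).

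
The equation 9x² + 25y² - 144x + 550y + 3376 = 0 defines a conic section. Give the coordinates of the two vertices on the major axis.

Rearranging, 9(x² - 16x) + 25(y² + 22y) = -3376.
Completing the square gives 9(x - 8)² + 25(y + 11)² = -3376 + 576 + 3025 = 225.
Dividing both sides by 225: (x - 8)²/25 + (y + 11)²/9 = 1
Ellipse, center (8, -11), major axis horizontal; a² = 25, b² = 9.
a = 5. Vertices at (h ± a, k).

(3, -11) and (13, -11)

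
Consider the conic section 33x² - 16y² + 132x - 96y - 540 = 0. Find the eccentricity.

e = 7/4

Group the x- and y-terms: 33(x² + 4x) -16(y² + 6y) = 540
33(x + 2)² -16(y + 3)² = 540 + 132 - 144 = 528
Divide through by 528 to get (x + 2)²/16 - (y + 3)²/33 = 1.
Hyperbola, center (-2, -3), transverse axis horizontal; a² = 16, b² = 33.
c² = a² + b² = 49, so c = 7.
e = c/a = 7/4.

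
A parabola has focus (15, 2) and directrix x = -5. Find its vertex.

(5, 2)

The vertex is the midpoint between the focus and the directrix along the axis of symmetry.
Axis is horizontal (directrix is vertical). Vertex x-coordinate = (15 + (-5))/2 = 5; y-coordinate = 2.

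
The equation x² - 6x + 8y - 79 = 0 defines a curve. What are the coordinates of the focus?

(3, 9)

Only x is squared. Complete the square in x: (x - 3)² = -8(y - 11).
Vertex (3, 11); 4p = -8 so p = -2. Opens down.
Focus is p units from the vertex along the axis: (h, k + p).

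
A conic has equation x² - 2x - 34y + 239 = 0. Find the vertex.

(1, 7)

Only x is squared. Complete the square in x: (x - 1)² = 34(y - 7).
Vertex (1, 7); 4p = 34 so p = 17/2. Opens up.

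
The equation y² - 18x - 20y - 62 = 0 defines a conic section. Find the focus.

Only y is squared. Complete the square in y: (y - 10)² = 18(x + 9).
Vertex (-9, 10); 4p = 18 so p = 9/2. Opens right.
Focus is p units from the vertex along the axis: (h + p, k).

(-9/2, 10)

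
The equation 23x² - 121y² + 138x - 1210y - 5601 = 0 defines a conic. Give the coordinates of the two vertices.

(-14, -5) and (8, -5)

Group: 23(x² + 6x) -121(y² + 10y) = 5601
Completing the square gives 23(x + 3)² -121(y + 5)² = 5601 + 207 - 3025 = 2783.
Divide by 2783: (x + 3)²/121 - (y + 5)²/23 = 1
Hyperbola, center (-3, -5), transverse axis horizontal; a² = 121, b² = 23.
a = 11. Vertices at (h ± a, k).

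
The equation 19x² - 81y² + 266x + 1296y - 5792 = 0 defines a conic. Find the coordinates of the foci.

(-17, 8) and (3, 8)

19(x² + 14x) -81(y² - 16y) = 5792
Complete the square in x and y: 19(x + 7)² -81(y - 8)² = 5792 + 931 - 5184 = 1539
Dividing both sides by 1539: (x + 7)²/81 - (y - 8)²/19 = 1
Hyperbola, center (-7, 8), transverse axis horizontal; a² = 81, b² = 19.
c² = a² + b² = 81 + 19 = 100, so c = 10.
Foci lie on the horizontal axis through the center: (h ± c, k).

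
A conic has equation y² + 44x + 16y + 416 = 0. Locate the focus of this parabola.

(-19, -8)

Only y is squared. Complete the square in y: (y + 8)² = -44(x + 8).
Vertex (-8, -8); 4p = -44 so p = -11. Opens left.
Focus is p units from the vertex along the axis: (h + p, k).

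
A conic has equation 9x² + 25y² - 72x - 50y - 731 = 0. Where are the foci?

(-4, 1) and (12, 1)

Collect terms: 9(x² - 8x) + 25(y² - 2y) = 731
Complete the square in x and y: 9(x - 4)² + 25(y - 1)² = 731 + 144 + 25 = 900
Dividing both sides by 900: (x - 4)²/100 + (y - 1)²/36 = 1
Ellipse, center (4, 1), major axis horizontal; a² = 100, b² = 36.
c² = a² - b² = 100 - 36 = 64, so c = 8.
Foci lie on the horizontal axis through the center: (h ± c, k).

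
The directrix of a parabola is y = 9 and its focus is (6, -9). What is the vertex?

(6, 0)

The vertex is the midpoint between the focus and the directrix along the axis of symmetry.
Axis is vertical (directrix is horizontal). Vertex y-coordinate = (-9 + 9)/2 = 0; x-coordinate = 6.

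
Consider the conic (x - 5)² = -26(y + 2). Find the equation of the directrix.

Vertex (5, -2); 4p = -26 so p = -13/2. Opens down.
Directrix is the horizontal line y = k − p = -2 − (-13/2) = 9/2.

y = 9/2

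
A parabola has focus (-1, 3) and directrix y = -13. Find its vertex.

The vertex is the midpoint between the focus and the directrix along the axis of symmetry.
Axis is vertical (directrix is horizontal). Vertex y-coordinate = (3 + (-13))/2 = -5; x-coordinate = -1.

(-1, -5)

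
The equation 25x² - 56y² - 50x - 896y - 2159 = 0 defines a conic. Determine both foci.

(1, -17) and (1, 1)

Rearranging, 25(x² - 2x) -56(y² + 16y) = 2159.
Complete the square in x and y: 25(x - 1)² -56(y + 8)² = 2159 + 25 - 3584 = -1400
Divide through by -1400 to get (y + 8)²/25 - (x - 1)²/56 = 1.
Hyperbola, center (1, -8), transverse axis vertical; a² = 25, b² = 56.
c² = a² + b² = 25 + 56 = 81, so c = 9.
Foci lie on the vertical axis through the center: (h, k ± c).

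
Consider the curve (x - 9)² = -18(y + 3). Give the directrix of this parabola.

y = 3/2

Vertex (9, -3); 4p = -18 so p = -9/2. Opens down.
Directrix is the horizontal line y = k − p = -3 − (-9/2) = 3/2.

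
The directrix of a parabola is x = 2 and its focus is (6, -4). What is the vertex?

(4, -4)

The vertex is the midpoint between the focus and the directrix along the axis of symmetry.
Axis is horizontal (directrix is vertical). Vertex x-coordinate = (6 + 2)/2 = 4; y-coordinate = -4.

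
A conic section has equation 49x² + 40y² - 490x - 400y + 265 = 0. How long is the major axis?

14

Collect terms: 49(x² - 10x) + 40(y² - 10y) = -265
Completing the square gives 49(x - 5)² + 40(y - 5)² = -265 + 1225 + 1000 = 1960.
Divide through by 1960 to get (x - 5)²/40 + (y - 5)²/49 = 1.
Ellipse, center (5, 5), major axis vertical; a² = 49, b² = 40.
a² = 49 so a = 7; the major axis has length 2a = 14.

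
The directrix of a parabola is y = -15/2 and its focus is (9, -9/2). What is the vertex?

(9, -6)

The vertex is the midpoint between the focus and the directrix along the axis of symmetry.
Axis is vertical (directrix is horizontal). Vertex y-coordinate = (-9/2 + (-15/2))/2 = -6; x-coordinate = 9.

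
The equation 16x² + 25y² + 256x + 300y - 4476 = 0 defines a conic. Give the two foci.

(-20, -6) and (4, -6)

Group the x- and y-terms: 16(x² + 16x) + 25(y² + 12y) = 4476
Complete the square: 16(x + 8)² + 25(y + 6)² = 4476 + 1024 + 900 = 6400
Divide through by 6400 to get (x + 8)²/400 + (y + 6)²/256 = 1.
Ellipse, center (-8, -6), major axis horizontal; a² = 400, b² = 256.
c² = a² - b² = 400 - 256 = 144, so c = 12.
Foci lie on the horizontal axis through the center: (h ± c, k).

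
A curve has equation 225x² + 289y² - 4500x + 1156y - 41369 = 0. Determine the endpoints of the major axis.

(-7, -2) and (27, -2)

225(x² - 20x) + 289(y² + 4y) = 41369
225(x - 10)² + 289(y + 2)² = 41369 + 22500 + 1156 = 65025
Dividing both sides by 65025: (x - 10)²/289 + (y + 2)²/225 = 1
Ellipse, center (10, -2), major axis horizontal; a² = 289, b² = 225.
a = 17. Vertices at (h ± a, k).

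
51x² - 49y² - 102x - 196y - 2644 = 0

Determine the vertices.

Rearranging, 51(x² - 2x) -49(y² + 4y) = 2644.
Complete the square in x and y: 51(x - 1)² -49(y + 2)² = 2644 + 51 - 196 = 2499
Divide through by 2499 to get (x - 1)²/49 - (y + 2)²/51 = 1.
Hyperbola, center (1, -2), transverse axis horizontal; a² = 49, b² = 51.
a = 7. Vertices at (h ± a, k).

(-6, -2) and (8, -2)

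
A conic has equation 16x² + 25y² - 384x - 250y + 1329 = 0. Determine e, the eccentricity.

Collect terms: 16(x² - 24x) + 25(y² - 10y) = -1329
Complete the square in x and y: 16(x - 12)² + 25(y - 5)² = -1329 + 2304 + 625 = 1600
Divide by 1600: (x - 12)²/100 + (y - 5)²/64 = 1
Ellipse, center (12, 5), major axis horizontal; a² = 100, b² = 64.
c² = a² - b² = 36, so c = 6.
e = c/a = 6/10 = 3/5.

e = 3/5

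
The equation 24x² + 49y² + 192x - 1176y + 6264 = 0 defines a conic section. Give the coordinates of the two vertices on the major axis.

24(x² + 8x) + 49(y² - 24y) = -6264
24(x + 4)² + 49(y - 12)² = -6264 + 384 + 7056 = 1176
Dividing both sides by 1176: (x + 4)²/49 + (y - 12)²/24 = 1
Ellipse, center (-4, 12), major axis horizontal; a² = 49, b² = 24.
a = 7. Vertices at (h ± a, k).

(-11, 12) and (3, 12)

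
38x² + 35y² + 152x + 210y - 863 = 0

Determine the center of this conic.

(-2, -3)

Rearranging, 38(x² + 4x) + 35(y² + 6y) = 863.
Complete the square: 38(x + 2)² + 35(y + 3)² = 863 + 152 + 315 = 1330
Divide through by 1330 to get (x + 2)²/35 + (y + 3)²/38 = 1.
Ellipse with center (-2, -3).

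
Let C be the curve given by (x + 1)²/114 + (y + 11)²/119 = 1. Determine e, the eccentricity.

Center (-1, -11). The larger denominator 119 sits under the y-term, so the major axis is vertical; a² = 119, b² = 114.
c² = a² - b² = 5, so c = √5.
e = c/a = √5/√119 = √595/119.

e = √595/119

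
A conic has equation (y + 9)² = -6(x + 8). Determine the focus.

(-19/2, -9)

Vertex (-8, -9); 4p = -6 so p = -3/2. Opens left.
Focus is p units from the vertex along the axis: (h + p, k).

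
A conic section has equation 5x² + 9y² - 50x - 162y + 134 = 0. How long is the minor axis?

Group the x- and y-terms: 5(x² - 10x) + 9(y² - 18y) = -134
Complete the square in x and y: 5(x - 5)² + 9(y - 9)² = -134 + 125 + 729 = 720
Divide by 720: (x - 5)²/144 + (y - 9)²/80 = 1
Ellipse, center (5, 9), major axis horizontal; a² = 144, b² = 80.
b² = 80 so b = 4√5; the minor axis has length 2b = 8√5.

8√5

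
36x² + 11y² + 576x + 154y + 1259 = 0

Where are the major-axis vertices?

(-8, -19) and (-8, 5)

Group the x- and y-terms: 36(x² + 16x) + 11(y² + 14y) = -1259
Completing the square gives 36(x + 8)² + 11(y + 7)² = -1259 + 2304 + 539 = 1584.
Dividing both sides by 1584: (x + 8)²/44 + (y + 7)²/144 = 1
Ellipse, center (-8, -7), major axis vertical; a² = 144, b² = 44.
a = 12. Vertices at (h, k ± a).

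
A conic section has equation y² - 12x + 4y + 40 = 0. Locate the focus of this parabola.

Only y is squared. Complete the square in y: (y + 2)² = 12(x - 3).
Vertex (3, -2); 4p = 12 so p = 3. Opens right.
Focus is p units from the vertex along the axis: (h + p, k).

(6, -2)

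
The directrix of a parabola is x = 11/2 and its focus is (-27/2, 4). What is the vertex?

The vertex is the midpoint between the focus and the directrix along the axis of symmetry.
Axis is horizontal (directrix is vertical). Vertex x-coordinate = (-27/2 + 11/2)/2 = -4; y-coordinate = 4.

(-4, 4)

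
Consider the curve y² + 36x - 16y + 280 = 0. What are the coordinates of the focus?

(-15, 8)

Only y is squared. Complete the square in y: (y - 8)² = -36(x + 6).
Vertex (-6, 8); 4p = -36 so p = -9. Opens left.
Focus is p units from the vertex along the axis: (h + p, k).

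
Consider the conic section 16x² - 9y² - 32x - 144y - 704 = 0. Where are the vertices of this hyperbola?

(-2, -8) and (4, -8)

Rearranging, 16(x² - 2x) -9(y² + 16y) = 704.
16(x - 1)² -9(y + 8)² = 704 + 16 - 576 = 144
Divide through by 144 to get (x - 1)²/9 - (y + 8)²/16 = 1.
Hyperbola, center (1, -8), transverse axis horizontal; a² = 9, b² = 16.
a = 3. Vertices at (h ± a, k).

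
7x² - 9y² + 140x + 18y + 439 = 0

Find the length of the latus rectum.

28/3

Group the x- and y-terms: 7(x² + 20x) -9(y² - 2y) = -439
7(x + 10)² -9(y - 1)² = -439 + 700 - 9 = 252
Divide through by 252 to get (x + 10)²/36 - (y - 1)²/28 = 1.
Hyperbola, center (-10, 1), transverse axis horizontal; a² = 36, b² = 28.
Latus rectum length = 2b²/a = 2·28/6 = 28/3.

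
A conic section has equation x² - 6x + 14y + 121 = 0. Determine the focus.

Only x is squared. Complete the square in x: (x - 3)² = -14(y + 8).
Vertex (3, -8); 4p = -14 so p = -7/2. Opens down.
Focus is p units from the vertex along the axis: (h, k + p).

(3, -23/2)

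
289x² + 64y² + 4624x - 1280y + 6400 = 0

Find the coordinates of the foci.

Group: 289(x² + 16x) + 64(y² - 20y) = -6400
289(x + 8)² + 64(y - 10)² = -6400 + 18496 + 6400 = 18496
Dividing both sides by 18496: (x + 8)²/64 + (y - 10)²/289 = 1
Ellipse, center (-8, 10), major axis vertical; a² = 289, b² = 64.
c² = a² - b² = 289 - 64 = 225, so c = 15.
Foci lie on the vertical axis through the center: (h, k ± c).

(-8, -5) and (-8, 25)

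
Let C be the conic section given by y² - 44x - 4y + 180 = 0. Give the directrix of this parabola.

Only y is squared. Complete the square in y: (y - 2)² = 44(x - 4).
Vertex (4, 2); 4p = 44 so p = 11. Opens right.
Directrix is the vertical line x = h − p = 4 − (11) = -7.

x = -7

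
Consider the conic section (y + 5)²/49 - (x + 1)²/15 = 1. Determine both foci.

Center (-1, -5). The positive term is the y-term, so the transverse axis is vertical; a² = 49, b² = 15.
c² = a² + b² = 49 + 15 = 64, so c = 8.
Foci lie on the vertical axis through the center: (h, k ± c).

(-1, -13) and (-1, 3)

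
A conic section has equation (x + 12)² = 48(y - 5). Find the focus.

Vertex (-12, 5); 4p = 48 so p = 12. Opens up.
Focus is p units from the vertex along the axis: (h, k + p).

(-12, 17)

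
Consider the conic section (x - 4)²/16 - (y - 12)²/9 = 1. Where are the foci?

Center (4, 12). The positive term is the x-term, so the transverse axis is horizontal; a² = 16, b² = 9.
c² = a² + b² = 16 + 9 = 25, so c = 5.
Foci lie on the horizontal axis through the center: (h ± c, k).

(-1, 12) and (9, 12)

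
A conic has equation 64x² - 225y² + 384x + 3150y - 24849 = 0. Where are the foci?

64(x² + 6x) -225(y² - 14y) = 24849
Completing the square gives 64(x + 3)² -225(y - 7)² = 24849 + 576 - 11025 = 14400.
Dividing both sides by 14400: (x + 3)²/225 - (y - 7)²/64 = 1
Hyperbola, center (-3, 7), transverse axis horizontal; a² = 225, b² = 64.
c² = a² + b² = 225 + 64 = 289, so c = 17.
Foci lie on the horizontal axis through the center: (h ± c, k).

(-20, 7) and (14, 7)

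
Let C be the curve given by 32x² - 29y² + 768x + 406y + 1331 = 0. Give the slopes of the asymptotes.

Rearranging, 32(x² + 24x) -29(y² - 14y) = -1331.
32(x + 12)² -29(y - 7)² = -1331 + 4608 - 1421 = 1856
Dividing both sides by 1856: (x + 12)²/58 - (y - 7)²/64 = 1
Hyperbola, center (-12, 7), transverse axis horizontal; a² = 58, b² = 64.
For a horizontal hyperbola the asymptotes have slope ±b/a.
Here that is ±8/√58 = ±4√58/29.

4√58/29 and -4√58/29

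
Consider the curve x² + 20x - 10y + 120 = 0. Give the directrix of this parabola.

y = -1/2

Only x is squared. Complete the square in x: (x + 10)² = 10(y - 2).
Vertex (-10, 2); 4p = 10 so p = 5/2. Opens up.
Directrix is the horizontal line y = k − p = 2 − (5/2) = -1/2.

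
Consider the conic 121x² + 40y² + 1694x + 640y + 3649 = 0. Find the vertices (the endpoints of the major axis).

Group: 121(x² + 14x) + 40(y² + 16y) = -3649
Completing the square gives 121(x + 7)² + 40(y + 8)² = -3649 + 5929 + 2560 = 4840.
Dividing both sides by 4840: (x + 7)²/40 + (y + 8)²/121 = 1
Ellipse, center (-7, -8), major axis vertical; a² = 121, b² = 40.
a = 11. Vertices at (h, k ± a).

(-7, -19) and (-7, 3)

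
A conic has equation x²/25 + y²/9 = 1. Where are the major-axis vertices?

Center (0, 0). The larger denominator 25 sits under the x-term, so the major axis is horizontal; a² = 25, b² = 9.
a = 5. Vertices at (h ± a, k).

(-5, 0) and (5, 0)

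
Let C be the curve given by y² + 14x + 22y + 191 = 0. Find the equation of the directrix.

Only y is squared. Complete the square in y: (y + 11)² = -14(x + 5).
Vertex (-5, -11); 4p = -14 so p = -7/2. Opens left.
Directrix is the vertical line x = h − p = -5 − (-7/2) = -3/2.

x = -3/2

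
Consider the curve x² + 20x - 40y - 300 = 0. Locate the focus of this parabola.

Only x is squared. Complete the square in x: (x + 10)² = 40(y + 10).
Vertex (-10, -10); 4p = 40 so p = 10. Opens up.
Focus is p units from the vertex along the axis: (h, k + p).

(-10, 0)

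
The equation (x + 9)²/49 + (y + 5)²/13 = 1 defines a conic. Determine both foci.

Center (-9, -5). The larger denominator 49 sits under the x-term, so the major axis is horizontal; a² = 49, b² = 13.
c² = a² - b² = 49 - 13 = 36, so c = 6.
Foci lie on the horizontal axis through the center: (h ± c, k).

(-15, -5) and (-3, -5)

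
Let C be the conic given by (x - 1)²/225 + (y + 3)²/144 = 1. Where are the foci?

(-8, -3) and (10, -3)

Center (1, -3). The larger denominator 225 sits under the x-term, so the major axis is horizontal; a² = 225, b² = 144.
c² = a² - b² = 225 - 144 = 81, so c = 9.
Foci lie on the horizontal axis through the center: (h ± c, k).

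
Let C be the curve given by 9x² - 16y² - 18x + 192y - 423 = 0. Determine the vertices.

Rearranging, 9(x² - 2x) -16(y² - 12y) = 423.
Complete the square: 9(x - 1)² -16(y - 6)² = 423 + 9 - 576 = -144
Dividing both sides by -144: (y - 6)²/9 - (x - 1)²/16 = 1
Hyperbola, center (1, 6), transverse axis vertical; a² = 9, b² = 16.
a = 3. Vertices at (h, k ± a).

(1, 3) and (1, 9)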